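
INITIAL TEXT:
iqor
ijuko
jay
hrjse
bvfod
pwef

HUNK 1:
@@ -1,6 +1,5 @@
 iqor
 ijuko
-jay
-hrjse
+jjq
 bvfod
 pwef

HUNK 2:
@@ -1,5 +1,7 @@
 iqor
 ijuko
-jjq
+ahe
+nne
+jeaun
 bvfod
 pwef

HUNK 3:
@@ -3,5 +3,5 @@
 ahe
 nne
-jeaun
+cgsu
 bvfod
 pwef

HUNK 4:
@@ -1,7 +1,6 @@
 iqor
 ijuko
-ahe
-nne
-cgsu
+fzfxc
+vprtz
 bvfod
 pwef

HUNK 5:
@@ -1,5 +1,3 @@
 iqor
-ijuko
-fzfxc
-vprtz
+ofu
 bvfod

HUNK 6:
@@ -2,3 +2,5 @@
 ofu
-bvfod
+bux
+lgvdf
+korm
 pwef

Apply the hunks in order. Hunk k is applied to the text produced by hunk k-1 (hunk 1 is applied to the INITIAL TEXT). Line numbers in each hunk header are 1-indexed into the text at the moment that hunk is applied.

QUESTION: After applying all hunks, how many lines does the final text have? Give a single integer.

Answer: 6

Derivation:
Hunk 1: at line 1 remove [jay,hrjse] add [jjq] -> 5 lines: iqor ijuko jjq bvfod pwef
Hunk 2: at line 1 remove [jjq] add [ahe,nne,jeaun] -> 7 lines: iqor ijuko ahe nne jeaun bvfod pwef
Hunk 3: at line 3 remove [jeaun] add [cgsu] -> 7 lines: iqor ijuko ahe nne cgsu bvfod pwef
Hunk 4: at line 1 remove [ahe,nne,cgsu] add [fzfxc,vprtz] -> 6 lines: iqor ijuko fzfxc vprtz bvfod pwef
Hunk 5: at line 1 remove [ijuko,fzfxc,vprtz] add [ofu] -> 4 lines: iqor ofu bvfod pwef
Hunk 6: at line 2 remove [bvfod] add [bux,lgvdf,korm] -> 6 lines: iqor ofu bux lgvdf korm pwef
Final line count: 6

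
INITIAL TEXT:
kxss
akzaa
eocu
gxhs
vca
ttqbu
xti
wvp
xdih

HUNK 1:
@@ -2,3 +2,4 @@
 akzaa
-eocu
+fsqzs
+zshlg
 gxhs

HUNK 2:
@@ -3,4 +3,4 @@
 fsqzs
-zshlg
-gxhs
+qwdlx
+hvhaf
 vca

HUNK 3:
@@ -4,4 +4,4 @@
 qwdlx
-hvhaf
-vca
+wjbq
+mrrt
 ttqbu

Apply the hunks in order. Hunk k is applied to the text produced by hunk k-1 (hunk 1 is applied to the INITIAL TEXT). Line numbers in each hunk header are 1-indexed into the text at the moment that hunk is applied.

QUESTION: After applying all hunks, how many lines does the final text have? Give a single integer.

Hunk 1: at line 2 remove [eocu] add [fsqzs,zshlg] -> 10 lines: kxss akzaa fsqzs zshlg gxhs vca ttqbu xti wvp xdih
Hunk 2: at line 3 remove [zshlg,gxhs] add [qwdlx,hvhaf] -> 10 lines: kxss akzaa fsqzs qwdlx hvhaf vca ttqbu xti wvp xdih
Hunk 3: at line 4 remove [hvhaf,vca] add [wjbq,mrrt] -> 10 lines: kxss akzaa fsqzs qwdlx wjbq mrrt ttqbu xti wvp xdih
Final line count: 10

Answer: 10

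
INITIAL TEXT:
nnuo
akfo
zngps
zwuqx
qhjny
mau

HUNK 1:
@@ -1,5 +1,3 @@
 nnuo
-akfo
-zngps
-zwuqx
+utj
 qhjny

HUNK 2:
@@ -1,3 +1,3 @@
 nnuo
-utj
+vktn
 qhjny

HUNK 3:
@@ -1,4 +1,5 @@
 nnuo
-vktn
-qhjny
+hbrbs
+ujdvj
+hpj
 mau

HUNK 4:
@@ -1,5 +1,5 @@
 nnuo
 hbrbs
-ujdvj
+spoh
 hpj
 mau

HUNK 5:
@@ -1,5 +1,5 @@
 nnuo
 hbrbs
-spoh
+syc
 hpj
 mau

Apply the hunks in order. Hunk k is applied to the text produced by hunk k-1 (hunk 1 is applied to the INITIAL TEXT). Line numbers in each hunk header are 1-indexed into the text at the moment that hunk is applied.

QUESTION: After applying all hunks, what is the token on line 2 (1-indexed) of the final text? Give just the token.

Answer: hbrbs

Derivation:
Hunk 1: at line 1 remove [akfo,zngps,zwuqx] add [utj] -> 4 lines: nnuo utj qhjny mau
Hunk 2: at line 1 remove [utj] add [vktn] -> 4 lines: nnuo vktn qhjny mau
Hunk 3: at line 1 remove [vktn,qhjny] add [hbrbs,ujdvj,hpj] -> 5 lines: nnuo hbrbs ujdvj hpj mau
Hunk 4: at line 1 remove [ujdvj] add [spoh] -> 5 lines: nnuo hbrbs spoh hpj mau
Hunk 5: at line 1 remove [spoh] add [syc] -> 5 lines: nnuo hbrbs syc hpj mau
Final line 2: hbrbs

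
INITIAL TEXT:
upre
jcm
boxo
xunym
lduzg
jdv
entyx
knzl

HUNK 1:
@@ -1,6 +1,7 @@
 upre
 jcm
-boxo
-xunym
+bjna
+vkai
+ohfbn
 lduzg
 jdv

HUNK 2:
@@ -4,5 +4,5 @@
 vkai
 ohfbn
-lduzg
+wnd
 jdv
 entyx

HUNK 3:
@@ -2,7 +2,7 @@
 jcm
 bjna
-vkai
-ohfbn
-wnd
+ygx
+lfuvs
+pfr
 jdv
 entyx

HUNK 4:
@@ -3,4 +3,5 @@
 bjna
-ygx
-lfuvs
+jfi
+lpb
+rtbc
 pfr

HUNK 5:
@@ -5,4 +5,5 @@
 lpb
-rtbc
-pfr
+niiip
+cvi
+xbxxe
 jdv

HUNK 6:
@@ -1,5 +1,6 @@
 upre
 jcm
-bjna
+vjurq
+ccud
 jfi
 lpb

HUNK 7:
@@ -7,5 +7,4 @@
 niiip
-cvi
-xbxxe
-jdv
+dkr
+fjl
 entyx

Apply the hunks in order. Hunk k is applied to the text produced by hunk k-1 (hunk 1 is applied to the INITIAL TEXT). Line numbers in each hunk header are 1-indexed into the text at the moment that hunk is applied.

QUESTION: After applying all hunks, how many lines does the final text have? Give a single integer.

Hunk 1: at line 1 remove [boxo,xunym] add [bjna,vkai,ohfbn] -> 9 lines: upre jcm bjna vkai ohfbn lduzg jdv entyx knzl
Hunk 2: at line 4 remove [lduzg] add [wnd] -> 9 lines: upre jcm bjna vkai ohfbn wnd jdv entyx knzl
Hunk 3: at line 2 remove [vkai,ohfbn,wnd] add [ygx,lfuvs,pfr] -> 9 lines: upre jcm bjna ygx lfuvs pfr jdv entyx knzl
Hunk 4: at line 3 remove [ygx,lfuvs] add [jfi,lpb,rtbc] -> 10 lines: upre jcm bjna jfi lpb rtbc pfr jdv entyx knzl
Hunk 5: at line 5 remove [rtbc,pfr] add [niiip,cvi,xbxxe] -> 11 lines: upre jcm bjna jfi lpb niiip cvi xbxxe jdv entyx knzl
Hunk 6: at line 1 remove [bjna] add [vjurq,ccud] -> 12 lines: upre jcm vjurq ccud jfi lpb niiip cvi xbxxe jdv entyx knzl
Hunk 7: at line 7 remove [cvi,xbxxe,jdv] add [dkr,fjl] -> 11 lines: upre jcm vjurq ccud jfi lpb niiip dkr fjl entyx knzl
Final line count: 11

Answer: 11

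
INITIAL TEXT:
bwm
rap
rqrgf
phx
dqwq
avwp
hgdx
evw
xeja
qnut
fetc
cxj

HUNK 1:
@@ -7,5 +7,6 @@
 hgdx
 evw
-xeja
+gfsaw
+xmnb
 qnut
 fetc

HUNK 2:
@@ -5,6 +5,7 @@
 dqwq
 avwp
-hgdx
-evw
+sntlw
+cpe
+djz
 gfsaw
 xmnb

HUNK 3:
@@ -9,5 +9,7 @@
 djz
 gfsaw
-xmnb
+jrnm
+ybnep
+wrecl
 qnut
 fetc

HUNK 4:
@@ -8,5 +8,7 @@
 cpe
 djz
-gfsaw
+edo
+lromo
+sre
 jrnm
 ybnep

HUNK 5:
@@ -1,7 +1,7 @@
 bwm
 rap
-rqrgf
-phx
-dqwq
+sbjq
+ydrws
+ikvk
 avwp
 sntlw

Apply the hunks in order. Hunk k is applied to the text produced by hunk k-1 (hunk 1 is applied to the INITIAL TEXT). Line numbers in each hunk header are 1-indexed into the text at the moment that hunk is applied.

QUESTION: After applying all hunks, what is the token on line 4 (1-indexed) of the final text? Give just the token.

Answer: ydrws

Derivation:
Hunk 1: at line 7 remove [xeja] add [gfsaw,xmnb] -> 13 lines: bwm rap rqrgf phx dqwq avwp hgdx evw gfsaw xmnb qnut fetc cxj
Hunk 2: at line 5 remove [hgdx,evw] add [sntlw,cpe,djz] -> 14 lines: bwm rap rqrgf phx dqwq avwp sntlw cpe djz gfsaw xmnb qnut fetc cxj
Hunk 3: at line 9 remove [xmnb] add [jrnm,ybnep,wrecl] -> 16 lines: bwm rap rqrgf phx dqwq avwp sntlw cpe djz gfsaw jrnm ybnep wrecl qnut fetc cxj
Hunk 4: at line 8 remove [gfsaw] add [edo,lromo,sre] -> 18 lines: bwm rap rqrgf phx dqwq avwp sntlw cpe djz edo lromo sre jrnm ybnep wrecl qnut fetc cxj
Hunk 5: at line 1 remove [rqrgf,phx,dqwq] add [sbjq,ydrws,ikvk] -> 18 lines: bwm rap sbjq ydrws ikvk avwp sntlw cpe djz edo lromo sre jrnm ybnep wrecl qnut fetc cxj
Final line 4: ydrws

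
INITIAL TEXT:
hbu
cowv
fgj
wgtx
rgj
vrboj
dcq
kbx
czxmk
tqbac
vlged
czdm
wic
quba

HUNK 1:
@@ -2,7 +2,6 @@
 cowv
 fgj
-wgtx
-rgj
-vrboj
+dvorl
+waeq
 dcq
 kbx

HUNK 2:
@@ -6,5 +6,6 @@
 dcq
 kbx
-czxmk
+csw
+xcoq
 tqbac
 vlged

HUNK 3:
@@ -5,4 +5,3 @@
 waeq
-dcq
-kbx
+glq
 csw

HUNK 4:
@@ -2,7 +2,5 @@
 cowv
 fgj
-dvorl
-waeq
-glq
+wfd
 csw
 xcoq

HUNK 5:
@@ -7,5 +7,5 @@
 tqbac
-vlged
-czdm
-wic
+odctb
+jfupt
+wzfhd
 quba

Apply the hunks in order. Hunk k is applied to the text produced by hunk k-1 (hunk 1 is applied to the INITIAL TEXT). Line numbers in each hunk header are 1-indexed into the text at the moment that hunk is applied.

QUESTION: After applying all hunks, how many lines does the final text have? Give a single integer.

Answer: 11

Derivation:
Hunk 1: at line 2 remove [wgtx,rgj,vrboj] add [dvorl,waeq] -> 13 lines: hbu cowv fgj dvorl waeq dcq kbx czxmk tqbac vlged czdm wic quba
Hunk 2: at line 6 remove [czxmk] add [csw,xcoq] -> 14 lines: hbu cowv fgj dvorl waeq dcq kbx csw xcoq tqbac vlged czdm wic quba
Hunk 3: at line 5 remove [dcq,kbx] add [glq] -> 13 lines: hbu cowv fgj dvorl waeq glq csw xcoq tqbac vlged czdm wic quba
Hunk 4: at line 2 remove [dvorl,waeq,glq] add [wfd] -> 11 lines: hbu cowv fgj wfd csw xcoq tqbac vlged czdm wic quba
Hunk 5: at line 7 remove [vlged,czdm,wic] add [odctb,jfupt,wzfhd] -> 11 lines: hbu cowv fgj wfd csw xcoq tqbac odctb jfupt wzfhd quba
Final line count: 11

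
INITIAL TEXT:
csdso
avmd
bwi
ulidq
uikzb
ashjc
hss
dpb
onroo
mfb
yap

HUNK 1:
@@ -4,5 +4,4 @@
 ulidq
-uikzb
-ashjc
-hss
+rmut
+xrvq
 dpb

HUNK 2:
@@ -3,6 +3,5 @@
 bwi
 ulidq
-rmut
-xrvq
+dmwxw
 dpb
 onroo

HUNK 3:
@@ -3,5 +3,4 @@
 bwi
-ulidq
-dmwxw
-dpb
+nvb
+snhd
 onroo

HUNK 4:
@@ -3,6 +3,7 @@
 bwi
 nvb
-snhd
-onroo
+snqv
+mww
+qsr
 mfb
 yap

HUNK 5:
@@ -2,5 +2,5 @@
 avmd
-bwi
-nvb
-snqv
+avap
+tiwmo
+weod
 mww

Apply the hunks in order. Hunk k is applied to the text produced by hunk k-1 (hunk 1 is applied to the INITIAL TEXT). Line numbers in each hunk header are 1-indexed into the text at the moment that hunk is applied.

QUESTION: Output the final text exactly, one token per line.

Answer: csdso
avmd
avap
tiwmo
weod
mww
qsr
mfb
yap

Derivation:
Hunk 1: at line 4 remove [uikzb,ashjc,hss] add [rmut,xrvq] -> 10 lines: csdso avmd bwi ulidq rmut xrvq dpb onroo mfb yap
Hunk 2: at line 3 remove [rmut,xrvq] add [dmwxw] -> 9 lines: csdso avmd bwi ulidq dmwxw dpb onroo mfb yap
Hunk 3: at line 3 remove [ulidq,dmwxw,dpb] add [nvb,snhd] -> 8 lines: csdso avmd bwi nvb snhd onroo mfb yap
Hunk 4: at line 3 remove [snhd,onroo] add [snqv,mww,qsr] -> 9 lines: csdso avmd bwi nvb snqv mww qsr mfb yap
Hunk 5: at line 2 remove [bwi,nvb,snqv] add [avap,tiwmo,weod] -> 9 lines: csdso avmd avap tiwmo weod mww qsr mfb yap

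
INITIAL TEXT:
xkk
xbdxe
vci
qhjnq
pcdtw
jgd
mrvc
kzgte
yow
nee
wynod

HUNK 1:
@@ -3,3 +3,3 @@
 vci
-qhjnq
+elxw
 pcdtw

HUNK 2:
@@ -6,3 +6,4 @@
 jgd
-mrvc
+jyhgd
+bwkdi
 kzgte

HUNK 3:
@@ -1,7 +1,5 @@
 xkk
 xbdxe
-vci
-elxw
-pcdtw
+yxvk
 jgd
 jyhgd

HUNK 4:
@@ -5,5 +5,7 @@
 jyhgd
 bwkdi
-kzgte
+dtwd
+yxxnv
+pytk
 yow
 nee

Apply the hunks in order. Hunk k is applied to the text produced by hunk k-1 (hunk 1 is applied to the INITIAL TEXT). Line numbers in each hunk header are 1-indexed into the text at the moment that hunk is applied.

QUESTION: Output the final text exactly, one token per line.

Answer: xkk
xbdxe
yxvk
jgd
jyhgd
bwkdi
dtwd
yxxnv
pytk
yow
nee
wynod

Derivation:
Hunk 1: at line 3 remove [qhjnq] add [elxw] -> 11 lines: xkk xbdxe vci elxw pcdtw jgd mrvc kzgte yow nee wynod
Hunk 2: at line 6 remove [mrvc] add [jyhgd,bwkdi] -> 12 lines: xkk xbdxe vci elxw pcdtw jgd jyhgd bwkdi kzgte yow nee wynod
Hunk 3: at line 1 remove [vci,elxw,pcdtw] add [yxvk] -> 10 lines: xkk xbdxe yxvk jgd jyhgd bwkdi kzgte yow nee wynod
Hunk 4: at line 5 remove [kzgte] add [dtwd,yxxnv,pytk] -> 12 lines: xkk xbdxe yxvk jgd jyhgd bwkdi dtwd yxxnv pytk yow nee wynod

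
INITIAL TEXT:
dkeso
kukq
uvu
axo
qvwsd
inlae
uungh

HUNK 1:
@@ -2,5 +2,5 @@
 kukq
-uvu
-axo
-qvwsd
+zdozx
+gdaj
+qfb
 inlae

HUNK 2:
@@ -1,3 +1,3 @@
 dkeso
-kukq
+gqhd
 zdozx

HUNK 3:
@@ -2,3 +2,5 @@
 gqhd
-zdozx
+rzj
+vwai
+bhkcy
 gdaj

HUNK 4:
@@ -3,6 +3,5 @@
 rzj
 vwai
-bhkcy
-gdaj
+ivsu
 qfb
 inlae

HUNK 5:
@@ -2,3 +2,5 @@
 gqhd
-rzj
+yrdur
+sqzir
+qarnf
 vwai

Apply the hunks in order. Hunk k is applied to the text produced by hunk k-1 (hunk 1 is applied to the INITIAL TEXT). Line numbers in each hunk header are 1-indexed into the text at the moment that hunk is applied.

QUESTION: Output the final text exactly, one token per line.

Hunk 1: at line 2 remove [uvu,axo,qvwsd] add [zdozx,gdaj,qfb] -> 7 lines: dkeso kukq zdozx gdaj qfb inlae uungh
Hunk 2: at line 1 remove [kukq] add [gqhd] -> 7 lines: dkeso gqhd zdozx gdaj qfb inlae uungh
Hunk 3: at line 2 remove [zdozx] add [rzj,vwai,bhkcy] -> 9 lines: dkeso gqhd rzj vwai bhkcy gdaj qfb inlae uungh
Hunk 4: at line 3 remove [bhkcy,gdaj] add [ivsu] -> 8 lines: dkeso gqhd rzj vwai ivsu qfb inlae uungh
Hunk 5: at line 2 remove [rzj] add [yrdur,sqzir,qarnf] -> 10 lines: dkeso gqhd yrdur sqzir qarnf vwai ivsu qfb inlae uungh

Answer: dkeso
gqhd
yrdur
sqzir
qarnf
vwai
ivsu
qfb
inlae
uungh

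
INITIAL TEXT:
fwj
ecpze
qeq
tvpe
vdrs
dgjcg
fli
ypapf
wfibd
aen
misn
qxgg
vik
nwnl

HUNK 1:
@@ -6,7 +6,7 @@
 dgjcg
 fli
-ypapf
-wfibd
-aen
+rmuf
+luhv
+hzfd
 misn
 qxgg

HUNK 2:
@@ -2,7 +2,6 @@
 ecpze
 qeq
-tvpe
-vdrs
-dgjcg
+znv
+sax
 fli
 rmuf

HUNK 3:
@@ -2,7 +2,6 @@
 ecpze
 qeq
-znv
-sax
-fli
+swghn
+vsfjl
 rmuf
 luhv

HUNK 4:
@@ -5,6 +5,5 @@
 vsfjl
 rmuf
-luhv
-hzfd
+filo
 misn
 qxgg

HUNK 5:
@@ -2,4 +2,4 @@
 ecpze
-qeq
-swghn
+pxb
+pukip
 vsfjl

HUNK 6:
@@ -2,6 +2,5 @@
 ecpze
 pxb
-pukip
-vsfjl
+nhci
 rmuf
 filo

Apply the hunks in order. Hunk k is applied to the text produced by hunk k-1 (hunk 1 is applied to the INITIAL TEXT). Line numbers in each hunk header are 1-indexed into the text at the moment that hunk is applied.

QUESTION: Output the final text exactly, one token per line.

Hunk 1: at line 6 remove [ypapf,wfibd,aen] add [rmuf,luhv,hzfd] -> 14 lines: fwj ecpze qeq tvpe vdrs dgjcg fli rmuf luhv hzfd misn qxgg vik nwnl
Hunk 2: at line 2 remove [tvpe,vdrs,dgjcg] add [znv,sax] -> 13 lines: fwj ecpze qeq znv sax fli rmuf luhv hzfd misn qxgg vik nwnl
Hunk 3: at line 2 remove [znv,sax,fli] add [swghn,vsfjl] -> 12 lines: fwj ecpze qeq swghn vsfjl rmuf luhv hzfd misn qxgg vik nwnl
Hunk 4: at line 5 remove [luhv,hzfd] add [filo] -> 11 lines: fwj ecpze qeq swghn vsfjl rmuf filo misn qxgg vik nwnl
Hunk 5: at line 2 remove [qeq,swghn] add [pxb,pukip] -> 11 lines: fwj ecpze pxb pukip vsfjl rmuf filo misn qxgg vik nwnl
Hunk 6: at line 2 remove [pukip,vsfjl] add [nhci] -> 10 lines: fwj ecpze pxb nhci rmuf filo misn qxgg vik nwnl

Answer: fwj
ecpze
pxb
nhci
rmuf
filo
misn
qxgg
vik
nwnl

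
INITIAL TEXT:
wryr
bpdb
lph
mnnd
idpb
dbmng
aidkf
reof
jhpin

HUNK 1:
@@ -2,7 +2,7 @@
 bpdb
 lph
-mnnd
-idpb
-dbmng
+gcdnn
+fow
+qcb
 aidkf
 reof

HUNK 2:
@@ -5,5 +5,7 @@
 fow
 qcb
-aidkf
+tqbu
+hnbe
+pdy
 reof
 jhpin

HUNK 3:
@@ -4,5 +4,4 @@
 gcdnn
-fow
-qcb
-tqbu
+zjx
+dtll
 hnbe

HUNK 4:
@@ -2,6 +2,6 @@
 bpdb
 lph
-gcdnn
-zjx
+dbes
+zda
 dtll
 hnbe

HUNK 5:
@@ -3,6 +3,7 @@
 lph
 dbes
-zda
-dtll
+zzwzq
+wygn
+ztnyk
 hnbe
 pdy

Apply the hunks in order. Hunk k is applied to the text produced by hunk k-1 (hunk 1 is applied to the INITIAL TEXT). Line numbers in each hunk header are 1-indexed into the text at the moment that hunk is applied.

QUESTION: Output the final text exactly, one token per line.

Hunk 1: at line 2 remove [mnnd,idpb,dbmng] add [gcdnn,fow,qcb] -> 9 lines: wryr bpdb lph gcdnn fow qcb aidkf reof jhpin
Hunk 2: at line 5 remove [aidkf] add [tqbu,hnbe,pdy] -> 11 lines: wryr bpdb lph gcdnn fow qcb tqbu hnbe pdy reof jhpin
Hunk 3: at line 4 remove [fow,qcb,tqbu] add [zjx,dtll] -> 10 lines: wryr bpdb lph gcdnn zjx dtll hnbe pdy reof jhpin
Hunk 4: at line 2 remove [gcdnn,zjx] add [dbes,zda] -> 10 lines: wryr bpdb lph dbes zda dtll hnbe pdy reof jhpin
Hunk 5: at line 3 remove [zda,dtll] add [zzwzq,wygn,ztnyk] -> 11 lines: wryr bpdb lph dbes zzwzq wygn ztnyk hnbe pdy reof jhpin

Answer: wryr
bpdb
lph
dbes
zzwzq
wygn
ztnyk
hnbe
pdy
reof
jhpin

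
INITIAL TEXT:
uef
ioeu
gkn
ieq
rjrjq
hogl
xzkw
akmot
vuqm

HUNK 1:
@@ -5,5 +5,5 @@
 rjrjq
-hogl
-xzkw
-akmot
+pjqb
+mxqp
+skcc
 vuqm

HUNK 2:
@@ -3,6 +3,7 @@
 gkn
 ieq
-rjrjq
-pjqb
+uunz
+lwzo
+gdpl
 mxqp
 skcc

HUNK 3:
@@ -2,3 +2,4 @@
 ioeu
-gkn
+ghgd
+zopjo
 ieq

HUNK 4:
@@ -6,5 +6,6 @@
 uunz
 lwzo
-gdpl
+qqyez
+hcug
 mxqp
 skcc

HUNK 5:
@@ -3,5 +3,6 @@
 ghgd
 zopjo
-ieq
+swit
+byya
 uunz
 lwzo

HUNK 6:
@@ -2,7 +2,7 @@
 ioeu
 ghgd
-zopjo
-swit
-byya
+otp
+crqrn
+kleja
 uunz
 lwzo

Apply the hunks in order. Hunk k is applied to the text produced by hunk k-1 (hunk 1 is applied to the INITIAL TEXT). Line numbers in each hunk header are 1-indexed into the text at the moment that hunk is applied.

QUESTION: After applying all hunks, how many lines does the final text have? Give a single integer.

Hunk 1: at line 5 remove [hogl,xzkw,akmot] add [pjqb,mxqp,skcc] -> 9 lines: uef ioeu gkn ieq rjrjq pjqb mxqp skcc vuqm
Hunk 2: at line 3 remove [rjrjq,pjqb] add [uunz,lwzo,gdpl] -> 10 lines: uef ioeu gkn ieq uunz lwzo gdpl mxqp skcc vuqm
Hunk 3: at line 2 remove [gkn] add [ghgd,zopjo] -> 11 lines: uef ioeu ghgd zopjo ieq uunz lwzo gdpl mxqp skcc vuqm
Hunk 4: at line 6 remove [gdpl] add [qqyez,hcug] -> 12 lines: uef ioeu ghgd zopjo ieq uunz lwzo qqyez hcug mxqp skcc vuqm
Hunk 5: at line 3 remove [ieq] add [swit,byya] -> 13 lines: uef ioeu ghgd zopjo swit byya uunz lwzo qqyez hcug mxqp skcc vuqm
Hunk 6: at line 2 remove [zopjo,swit,byya] add [otp,crqrn,kleja] -> 13 lines: uef ioeu ghgd otp crqrn kleja uunz lwzo qqyez hcug mxqp skcc vuqm
Final line count: 13

Answer: 13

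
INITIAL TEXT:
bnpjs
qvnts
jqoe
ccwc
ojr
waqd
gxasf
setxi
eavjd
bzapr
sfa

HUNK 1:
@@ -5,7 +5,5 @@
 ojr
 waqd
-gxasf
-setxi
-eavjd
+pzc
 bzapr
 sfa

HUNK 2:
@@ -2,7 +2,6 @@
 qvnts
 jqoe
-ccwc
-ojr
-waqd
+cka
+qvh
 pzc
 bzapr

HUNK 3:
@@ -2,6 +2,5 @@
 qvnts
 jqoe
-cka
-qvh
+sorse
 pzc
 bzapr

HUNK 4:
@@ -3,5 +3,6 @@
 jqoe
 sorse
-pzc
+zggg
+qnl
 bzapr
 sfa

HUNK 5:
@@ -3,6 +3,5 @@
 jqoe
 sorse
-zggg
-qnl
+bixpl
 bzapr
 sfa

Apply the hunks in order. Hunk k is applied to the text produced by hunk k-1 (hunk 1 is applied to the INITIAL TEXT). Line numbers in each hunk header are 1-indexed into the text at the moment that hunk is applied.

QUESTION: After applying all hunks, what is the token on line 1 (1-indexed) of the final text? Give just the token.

Answer: bnpjs

Derivation:
Hunk 1: at line 5 remove [gxasf,setxi,eavjd] add [pzc] -> 9 lines: bnpjs qvnts jqoe ccwc ojr waqd pzc bzapr sfa
Hunk 2: at line 2 remove [ccwc,ojr,waqd] add [cka,qvh] -> 8 lines: bnpjs qvnts jqoe cka qvh pzc bzapr sfa
Hunk 3: at line 2 remove [cka,qvh] add [sorse] -> 7 lines: bnpjs qvnts jqoe sorse pzc bzapr sfa
Hunk 4: at line 3 remove [pzc] add [zggg,qnl] -> 8 lines: bnpjs qvnts jqoe sorse zggg qnl bzapr sfa
Hunk 5: at line 3 remove [zggg,qnl] add [bixpl] -> 7 lines: bnpjs qvnts jqoe sorse bixpl bzapr sfa
Final line 1: bnpjs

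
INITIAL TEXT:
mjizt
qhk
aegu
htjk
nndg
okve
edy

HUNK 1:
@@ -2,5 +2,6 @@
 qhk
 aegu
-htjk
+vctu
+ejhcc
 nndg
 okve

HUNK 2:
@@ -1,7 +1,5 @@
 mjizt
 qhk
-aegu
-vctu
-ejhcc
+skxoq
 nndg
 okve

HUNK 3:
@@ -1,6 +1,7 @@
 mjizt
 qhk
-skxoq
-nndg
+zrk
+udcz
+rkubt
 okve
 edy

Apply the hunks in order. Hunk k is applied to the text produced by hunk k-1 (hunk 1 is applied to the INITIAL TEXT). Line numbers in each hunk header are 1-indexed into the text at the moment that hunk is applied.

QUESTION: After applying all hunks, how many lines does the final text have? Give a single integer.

Hunk 1: at line 2 remove [htjk] add [vctu,ejhcc] -> 8 lines: mjizt qhk aegu vctu ejhcc nndg okve edy
Hunk 2: at line 1 remove [aegu,vctu,ejhcc] add [skxoq] -> 6 lines: mjizt qhk skxoq nndg okve edy
Hunk 3: at line 1 remove [skxoq,nndg] add [zrk,udcz,rkubt] -> 7 lines: mjizt qhk zrk udcz rkubt okve edy
Final line count: 7

Answer: 7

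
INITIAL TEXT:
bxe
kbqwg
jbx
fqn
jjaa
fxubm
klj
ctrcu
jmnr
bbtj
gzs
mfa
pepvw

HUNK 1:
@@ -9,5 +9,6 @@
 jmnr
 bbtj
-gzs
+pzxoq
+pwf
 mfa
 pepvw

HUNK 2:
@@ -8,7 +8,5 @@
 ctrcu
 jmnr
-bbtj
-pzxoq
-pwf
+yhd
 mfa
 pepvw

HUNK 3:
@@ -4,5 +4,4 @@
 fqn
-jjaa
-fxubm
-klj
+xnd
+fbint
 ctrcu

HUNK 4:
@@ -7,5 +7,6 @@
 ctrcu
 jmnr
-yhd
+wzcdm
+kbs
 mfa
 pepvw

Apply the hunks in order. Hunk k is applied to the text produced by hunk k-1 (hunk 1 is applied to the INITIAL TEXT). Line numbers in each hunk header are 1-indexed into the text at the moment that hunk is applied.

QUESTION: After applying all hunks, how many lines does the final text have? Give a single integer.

Hunk 1: at line 9 remove [gzs] add [pzxoq,pwf] -> 14 lines: bxe kbqwg jbx fqn jjaa fxubm klj ctrcu jmnr bbtj pzxoq pwf mfa pepvw
Hunk 2: at line 8 remove [bbtj,pzxoq,pwf] add [yhd] -> 12 lines: bxe kbqwg jbx fqn jjaa fxubm klj ctrcu jmnr yhd mfa pepvw
Hunk 3: at line 4 remove [jjaa,fxubm,klj] add [xnd,fbint] -> 11 lines: bxe kbqwg jbx fqn xnd fbint ctrcu jmnr yhd mfa pepvw
Hunk 4: at line 7 remove [yhd] add [wzcdm,kbs] -> 12 lines: bxe kbqwg jbx fqn xnd fbint ctrcu jmnr wzcdm kbs mfa pepvw
Final line count: 12

Answer: 12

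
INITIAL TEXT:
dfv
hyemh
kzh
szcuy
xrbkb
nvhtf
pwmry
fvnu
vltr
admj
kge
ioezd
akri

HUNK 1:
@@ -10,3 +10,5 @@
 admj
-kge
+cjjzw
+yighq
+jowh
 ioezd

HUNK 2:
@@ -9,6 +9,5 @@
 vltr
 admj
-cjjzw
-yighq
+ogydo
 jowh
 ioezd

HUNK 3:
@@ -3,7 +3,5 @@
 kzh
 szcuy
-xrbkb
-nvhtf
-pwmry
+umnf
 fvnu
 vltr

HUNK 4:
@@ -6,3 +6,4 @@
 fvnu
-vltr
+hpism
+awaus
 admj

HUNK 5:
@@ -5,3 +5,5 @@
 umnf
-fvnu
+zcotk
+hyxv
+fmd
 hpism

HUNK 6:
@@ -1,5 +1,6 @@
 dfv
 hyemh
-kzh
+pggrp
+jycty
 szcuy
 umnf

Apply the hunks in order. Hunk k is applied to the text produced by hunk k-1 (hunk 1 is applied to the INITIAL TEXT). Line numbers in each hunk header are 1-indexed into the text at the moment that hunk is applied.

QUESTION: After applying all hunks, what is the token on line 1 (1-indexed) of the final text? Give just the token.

Hunk 1: at line 10 remove [kge] add [cjjzw,yighq,jowh] -> 15 lines: dfv hyemh kzh szcuy xrbkb nvhtf pwmry fvnu vltr admj cjjzw yighq jowh ioezd akri
Hunk 2: at line 9 remove [cjjzw,yighq] add [ogydo] -> 14 lines: dfv hyemh kzh szcuy xrbkb nvhtf pwmry fvnu vltr admj ogydo jowh ioezd akri
Hunk 3: at line 3 remove [xrbkb,nvhtf,pwmry] add [umnf] -> 12 lines: dfv hyemh kzh szcuy umnf fvnu vltr admj ogydo jowh ioezd akri
Hunk 4: at line 6 remove [vltr] add [hpism,awaus] -> 13 lines: dfv hyemh kzh szcuy umnf fvnu hpism awaus admj ogydo jowh ioezd akri
Hunk 5: at line 5 remove [fvnu] add [zcotk,hyxv,fmd] -> 15 lines: dfv hyemh kzh szcuy umnf zcotk hyxv fmd hpism awaus admj ogydo jowh ioezd akri
Hunk 6: at line 1 remove [kzh] add [pggrp,jycty] -> 16 lines: dfv hyemh pggrp jycty szcuy umnf zcotk hyxv fmd hpism awaus admj ogydo jowh ioezd akri
Final line 1: dfv

Answer: dfv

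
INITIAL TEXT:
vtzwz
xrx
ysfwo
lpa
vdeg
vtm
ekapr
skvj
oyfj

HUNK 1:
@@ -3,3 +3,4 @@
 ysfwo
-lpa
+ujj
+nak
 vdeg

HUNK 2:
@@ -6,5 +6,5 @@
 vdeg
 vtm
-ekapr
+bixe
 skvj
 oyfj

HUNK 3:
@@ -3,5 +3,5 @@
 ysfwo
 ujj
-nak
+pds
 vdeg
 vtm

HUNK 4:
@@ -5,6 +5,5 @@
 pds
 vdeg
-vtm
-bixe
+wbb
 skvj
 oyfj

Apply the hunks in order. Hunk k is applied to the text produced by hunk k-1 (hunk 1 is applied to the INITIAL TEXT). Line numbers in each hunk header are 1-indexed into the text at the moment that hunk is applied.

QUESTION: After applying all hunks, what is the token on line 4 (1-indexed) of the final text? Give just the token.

Answer: ujj

Derivation:
Hunk 1: at line 3 remove [lpa] add [ujj,nak] -> 10 lines: vtzwz xrx ysfwo ujj nak vdeg vtm ekapr skvj oyfj
Hunk 2: at line 6 remove [ekapr] add [bixe] -> 10 lines: vtzwz xrx ysfwo ujj nak vdeg vtm bixe skvj oyfj
Hunk 3: at line 3 remove [nak] add [pds] -> 10 lines: vtzwz xrx ysfwo ujj pds vdeg vtm bixe skvj oyfj
Hunk 4: at line 5 remove [vtm,bixe] add [wbb] -> 9 lines: vtzwz xrx ysfwo ujj pds vdeg wbb skvj oyfj
Final line 4: ujj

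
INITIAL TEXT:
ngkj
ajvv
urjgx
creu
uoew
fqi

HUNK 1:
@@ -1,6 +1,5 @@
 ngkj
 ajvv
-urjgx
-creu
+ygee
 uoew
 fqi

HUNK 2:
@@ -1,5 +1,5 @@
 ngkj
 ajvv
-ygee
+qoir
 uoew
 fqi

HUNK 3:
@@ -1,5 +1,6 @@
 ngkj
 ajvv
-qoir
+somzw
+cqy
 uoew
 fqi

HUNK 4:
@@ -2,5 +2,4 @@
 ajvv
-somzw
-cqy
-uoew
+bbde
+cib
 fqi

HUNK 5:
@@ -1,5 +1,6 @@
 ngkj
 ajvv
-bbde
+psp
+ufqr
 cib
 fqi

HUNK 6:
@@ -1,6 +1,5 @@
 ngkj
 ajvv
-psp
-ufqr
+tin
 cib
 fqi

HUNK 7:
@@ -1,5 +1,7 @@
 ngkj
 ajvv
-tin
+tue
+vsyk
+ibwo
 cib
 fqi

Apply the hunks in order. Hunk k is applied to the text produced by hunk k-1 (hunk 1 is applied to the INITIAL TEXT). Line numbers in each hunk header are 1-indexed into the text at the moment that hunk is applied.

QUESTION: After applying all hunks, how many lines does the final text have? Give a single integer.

Answer: 7

Derivation:
Hunk 1: at line 1 remove [urjgx,creu] add [ygee] -> 5 lines: ngkj ajvv ygee uoew fqi
Hunk 2: at line 1 remove [ygee] add [qoir] -> 5 lines: ngkj ajvv qoir uoew fqi
Hunk 3: at line 1 remove [qoir] add [somzw,cqy] -> 6 lines: ngkj ajvv somzw cqy uoew fqi
Hunk 4: at line 2 remove [somzw,cqy,uoew] add [bbde,cib] -> 5 lines: ngkj ajvv bbde cib fqi
Hunk 5: at line 1 remove [bbde] add [psp,ufqr] -> 6 lines: ngkj ajvv psp ufqr cib fqi
Hunk 6: at line 1 remove [psp,ufqr] add [tin] -> 5 lines: ngkj ajvv tin cib fqi
Hunk 7: at line 1 remove [tin] add [tue,vsyk,ibwo] -> 7 lines: ngkj ajvv tue vsyk ibwo cib fqi
Final line count: 7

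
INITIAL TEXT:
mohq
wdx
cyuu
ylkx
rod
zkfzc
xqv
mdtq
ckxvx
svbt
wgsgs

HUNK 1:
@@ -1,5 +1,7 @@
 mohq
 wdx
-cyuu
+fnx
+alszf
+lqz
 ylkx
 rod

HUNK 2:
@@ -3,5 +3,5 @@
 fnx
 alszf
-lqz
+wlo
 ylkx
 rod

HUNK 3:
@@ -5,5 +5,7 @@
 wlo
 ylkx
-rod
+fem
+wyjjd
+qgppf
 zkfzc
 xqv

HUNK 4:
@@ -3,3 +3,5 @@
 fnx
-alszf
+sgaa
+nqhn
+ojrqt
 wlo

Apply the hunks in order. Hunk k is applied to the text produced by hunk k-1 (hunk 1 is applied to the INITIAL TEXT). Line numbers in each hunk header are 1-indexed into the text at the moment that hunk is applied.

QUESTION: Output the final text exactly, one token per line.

Answer: mohq
wdx
fnx
sgaa
nqhn
ojrqt
wlo
ylkx
fem
wyjjd
qgppf
zkfzc
xqv
mdtq
ckxvx
svbt
wgsgs

Derivation:
Hunk 1: at line 1 remove [cyuu] add [fnx,alszf,lqz] -> 13 lines: mohq wdx fnx alszf lqz ylkx rod zkfzc xqv mdtq ckxvx svbt wgsgs
Hunk 2: at line 3 remove [lqz] add [wlo] -> 13 lines: mohq wdx fnx alszf wlo ylkx rod zkfzc xqv mdtq ckxvx svbt wgsgs
Hunk 3: at line 5 remove [rod] add [fem,wyjjd,qgppf] -> 15 lines: mohq wdx fnx alszf wlo ylkx fem wyjjd qgppf zkfzc xqv mdtq ckxvx svbt wgsgs
Hunk 4: at line 3 remove [alszf] add [sgaa,nqhn,ojrqt] -> 17 lines: mohq wdx fnx sgaa nqhn ojrqt wlo ylkx fem wyjjd qgppf zkfzc xqv mdtq ckxvx svbt wgsgs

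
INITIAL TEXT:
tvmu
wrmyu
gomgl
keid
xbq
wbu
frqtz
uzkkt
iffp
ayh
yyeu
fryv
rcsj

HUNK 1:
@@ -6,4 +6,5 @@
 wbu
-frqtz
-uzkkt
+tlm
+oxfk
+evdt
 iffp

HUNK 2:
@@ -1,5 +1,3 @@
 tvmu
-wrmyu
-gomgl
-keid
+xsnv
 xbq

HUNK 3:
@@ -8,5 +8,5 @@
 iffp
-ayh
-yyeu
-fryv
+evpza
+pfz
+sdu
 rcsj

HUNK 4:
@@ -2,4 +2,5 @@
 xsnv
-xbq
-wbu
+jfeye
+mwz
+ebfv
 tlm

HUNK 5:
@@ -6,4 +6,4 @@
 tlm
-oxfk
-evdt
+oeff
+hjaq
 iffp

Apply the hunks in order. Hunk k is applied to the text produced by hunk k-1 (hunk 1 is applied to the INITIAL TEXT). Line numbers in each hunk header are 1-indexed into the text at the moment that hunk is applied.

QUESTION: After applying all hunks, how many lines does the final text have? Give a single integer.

Answer: 13

Derivation:
Hunk 1: at line 6 remove [frqtz,uzkkt] add [tlm,oxfk,evdt] -> 14 lines: tvmu wrmyu gomgl keid xbq wbu tlm oxfk evdt iffp ayh yyeu fryv rcsj
Hunk 2: at line 1 remove [wrmyu,gomgl,keid] add [xsnv] -> 12 lines: tvmu xsnv xbq wbu tlm oxfk evdt iffp ayh yyeu fryv rcsj
Hunk 3: at line 8 remove [ayh,yyeu,fryv] add [evpza,pfz,sdu] -> 12 lines: tvmu xsnv xbq wbu tlm oxfk evdt iffp evpza pfz sdu rcsj
Hunk 4: at line 2 remove [xbq,wbu] add [jfeye,mwz,ebfv] -> 13 lines: tvmu xsnv jfeye mwz ebfv tlm oxfk evdt iffp evpza pfz sdu rcsj
Hunk 5: at line 6 remove [oxfk,evdt] add [oeff,hjaq] -> 13 lines: tvmu xsnv jfeye mwz ebfv tlm oeff hjaq iffp evpza pfz sdu rcsj
Final line count: 13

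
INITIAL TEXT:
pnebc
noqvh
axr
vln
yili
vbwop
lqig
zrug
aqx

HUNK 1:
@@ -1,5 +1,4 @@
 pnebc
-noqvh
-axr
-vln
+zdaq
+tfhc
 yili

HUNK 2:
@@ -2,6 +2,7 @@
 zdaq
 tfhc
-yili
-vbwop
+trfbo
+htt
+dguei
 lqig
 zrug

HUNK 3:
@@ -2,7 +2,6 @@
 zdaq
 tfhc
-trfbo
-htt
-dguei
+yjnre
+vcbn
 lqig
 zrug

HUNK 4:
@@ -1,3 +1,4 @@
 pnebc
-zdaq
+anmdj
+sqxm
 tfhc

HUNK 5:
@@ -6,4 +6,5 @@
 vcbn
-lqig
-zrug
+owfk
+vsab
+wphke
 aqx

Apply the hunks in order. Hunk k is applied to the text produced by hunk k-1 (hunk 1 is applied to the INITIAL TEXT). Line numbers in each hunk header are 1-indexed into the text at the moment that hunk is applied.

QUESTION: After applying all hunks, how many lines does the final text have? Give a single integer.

Hunk 1: at line 1 remove [noqvh,axr,vln] add [zdaq,tfhc] -> 8 lines: pnebc zdaq tfhc yili vbwop lqig zrug aqx
Hunk 2: at line 2 remove [yili,vbwop] add [trfbo,htt,dguei] -> 9 lines: pnebc zdaq tfhc trfbo htt dguei lqig zrug aqx
Hunk 3: at line 2 remove [trfbo,htt,dguei] add [yjnre,vcbn] -> 8 lines: pnebc zdaq tfhc yjnre vcbn lqig zrug aqx
Hunk 4: at line 1 remove [zdaq] add [anmdj,sqxm] -> 9 lines: pnebc anmdj sqxm tfhc yjnre vcbn lqig zrug aqx
Hunk 5: at line 6 remove [lqig,zrug] add [owfk,vsab,wphke] -> 10 lines: pnebc anmdj sqxm tfhc yjnre vcbn owfk vsab wphke aqx
Final line count: 10

Answer: 10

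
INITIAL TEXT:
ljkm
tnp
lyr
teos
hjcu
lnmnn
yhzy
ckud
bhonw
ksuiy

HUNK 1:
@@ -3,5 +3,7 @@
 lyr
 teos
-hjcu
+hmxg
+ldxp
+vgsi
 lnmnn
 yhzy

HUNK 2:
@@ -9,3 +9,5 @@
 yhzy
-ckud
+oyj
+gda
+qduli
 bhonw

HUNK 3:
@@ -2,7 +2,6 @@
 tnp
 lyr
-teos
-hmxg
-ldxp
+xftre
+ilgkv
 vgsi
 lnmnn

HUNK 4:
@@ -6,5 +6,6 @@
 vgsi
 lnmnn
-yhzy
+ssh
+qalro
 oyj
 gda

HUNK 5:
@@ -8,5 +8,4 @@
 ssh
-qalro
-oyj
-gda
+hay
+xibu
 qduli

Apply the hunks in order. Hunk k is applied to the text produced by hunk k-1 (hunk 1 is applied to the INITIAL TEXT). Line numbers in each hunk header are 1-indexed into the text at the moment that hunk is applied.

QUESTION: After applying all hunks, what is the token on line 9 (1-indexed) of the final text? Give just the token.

Hunk 1: at line 3 remove [hjcu] add [hmxg,ldxp,vgsi] -> 12 lines: ljkm tnp lyr teos hmxg ldxp vgsi lnmnn yhzy ckud bhonw ksuiy
Hunk 2: at line 9 remove [ckud] add [oyj,gda,qduli] -> 14 lines: ljkm tnp lyr teos hmxg ldxp vgsi lnmnn yhzy oyj gda qduli bhonw ksuiy
Hunk 3: at line 2 remove [teos,hmxg,ldxp] add [xftre,ilgkv] -> 13 lines: ljkm tnp lyr xftre ilgkv vgsi lnmnn yhzy oyj gda qduli bhonw ksuiy
Hunk 4: at line 6 remove [yhzy] add [ssh,qalro] -> 14 lines: ljkm tnp lyr xftre ilgkv vgsi lnmnn ssh qalro oyj gda qduli bhonw ksuiy
Hunk 5: at line 8 remove [qalro,oyj,gda] add [hay,xibu] -> 13 lines: ljkm tnp lyr xftre ilgkv vgsi lnmnn ssh hay xibu qduli bhonw ksuiy
Final line 9: hay

Answer: hay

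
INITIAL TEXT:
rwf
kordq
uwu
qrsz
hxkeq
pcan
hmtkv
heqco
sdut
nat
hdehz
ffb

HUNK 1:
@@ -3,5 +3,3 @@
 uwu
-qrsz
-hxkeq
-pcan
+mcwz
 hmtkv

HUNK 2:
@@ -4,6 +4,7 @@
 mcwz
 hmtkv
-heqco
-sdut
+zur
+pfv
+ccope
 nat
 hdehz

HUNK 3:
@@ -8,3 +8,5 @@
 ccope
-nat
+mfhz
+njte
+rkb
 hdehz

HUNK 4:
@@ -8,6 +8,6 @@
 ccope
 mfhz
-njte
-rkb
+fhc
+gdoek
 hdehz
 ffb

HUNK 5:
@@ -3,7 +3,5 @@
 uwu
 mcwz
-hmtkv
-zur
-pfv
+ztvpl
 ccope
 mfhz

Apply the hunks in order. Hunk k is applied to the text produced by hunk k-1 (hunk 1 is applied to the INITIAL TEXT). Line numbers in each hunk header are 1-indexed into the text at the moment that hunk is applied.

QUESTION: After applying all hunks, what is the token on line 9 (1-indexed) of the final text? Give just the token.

Hunk 1: at line 3 remove [qrsz,hxkeq,pcan] add [mcwz] -> 10 lines: rwf kordq uwu mcwz hmtkv heqco sdut nat hdehz ffb
Hunk 2: at line 4 remove [heqco,sdut] add [zur,pfv,ccope] -> 11 lines: rwf kordq uwu mcwz hmtkv zur pfv ccope nat hdehz ffb
Hunk 3: at line 8 remove [nat] add [mfhz,njte,rkb] -> 13 lines: rwf kordq uwu mcwz hmtkv zur pfv ccope mfhz njte rkb hdehz ffb
Hunk 4: at line 8 remove [njte,rkb] add [fhc,gdoek] -> 13 lines: rwf kordq uwu mcwz hmtkv zur pfv ccope mfhz fhc gdoek hdehz ffb
Hunk 5: at line 3 remove [hmtkv,zur,pfv] add [ztvpl] -> 11 lines: rwf kordq uwu mcwz ztvpl ccope mfhz fhc gdoek hdehz ffb
Final line 9: gdoek

Answer: gdoek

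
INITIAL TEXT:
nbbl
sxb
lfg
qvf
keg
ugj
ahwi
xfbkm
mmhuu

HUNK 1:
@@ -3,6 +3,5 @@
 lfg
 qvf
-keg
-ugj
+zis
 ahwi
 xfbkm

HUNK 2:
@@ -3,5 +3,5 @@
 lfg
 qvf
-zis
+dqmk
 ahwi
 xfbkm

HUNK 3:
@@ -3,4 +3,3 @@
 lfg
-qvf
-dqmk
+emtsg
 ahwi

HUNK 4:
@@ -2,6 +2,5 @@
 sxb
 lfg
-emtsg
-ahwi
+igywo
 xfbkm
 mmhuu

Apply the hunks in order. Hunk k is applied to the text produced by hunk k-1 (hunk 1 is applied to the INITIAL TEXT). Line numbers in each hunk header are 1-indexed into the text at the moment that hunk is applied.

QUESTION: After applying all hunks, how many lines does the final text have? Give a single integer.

Answer: 6

Derivation:
Hunk 1: at line 3 remove [keg,ugj] add [zis] -> 8 lines: nbbl sxb lfg qvf zis ahwi xfbkm mmhuu
Hunk 2: at line 3 remove [zis] add [dqmk] -> 8 lines: nbbl sxb lfg qvf dqmk ahwi xfbkm mmhuu
Hunk 3: at line 3 remove [qvf,dqmk] add [emtsg] -> 7 lines: nbbl sxb lfg emtsg ahwi xfbkm mmhuu
Hunk 4: at line 2 remove [emtsg,ahwi] add [igywo] -> 6 lines: nbbl sxb lfg igywo xfbkm mmhuu
Final line count: 6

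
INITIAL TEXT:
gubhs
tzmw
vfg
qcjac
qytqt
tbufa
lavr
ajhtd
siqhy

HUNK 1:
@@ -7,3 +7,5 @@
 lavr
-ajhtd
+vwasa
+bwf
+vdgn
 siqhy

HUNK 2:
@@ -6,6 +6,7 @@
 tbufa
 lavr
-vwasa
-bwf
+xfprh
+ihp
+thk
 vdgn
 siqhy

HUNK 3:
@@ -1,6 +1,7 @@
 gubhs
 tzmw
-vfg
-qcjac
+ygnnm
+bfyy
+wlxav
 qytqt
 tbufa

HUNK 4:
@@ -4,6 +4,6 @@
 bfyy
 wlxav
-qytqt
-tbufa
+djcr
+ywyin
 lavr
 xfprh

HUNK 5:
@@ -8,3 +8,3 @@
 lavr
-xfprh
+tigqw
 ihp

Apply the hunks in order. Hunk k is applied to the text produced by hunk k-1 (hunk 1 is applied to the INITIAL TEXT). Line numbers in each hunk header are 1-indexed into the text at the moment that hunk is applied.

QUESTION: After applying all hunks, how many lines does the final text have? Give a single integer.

Answer: 13

Derivation:
Hunk 1: at line 7 remove [ajhtd] add [vwasa,bwf,vdgn] -> 11 lines: gubhs tzmw vfg qcjac qytqt tbufa lavr vwasa bwf vdgn siqhy
Hunk 2: at line 6 remove [vwasa,bwf] add [xfprh,ihp,thk] -> 12 lines: gubhs tzmw vfg qcjac qytqt tbufa lavr xfprh ihp thk vdgn siqhy
Hunk 3: at line 1 remove [vfg,qcjac] add [ygnnm,bfyy,wlxav] -> 13 lines: gubhs tzmw ygnnm bfyy wlxav qytqt tbufa lavr xfprh ihp thk vdgn siqhy
Hunk 4: at line 4 remove [qytqt,tbufa] add [djcr,ywyin] -> 13 lines: gubhs tzmw ygnnm bfyy wlxav djcr ywyin lavr xfprh ihp thk vdgn siqhy
Hunk 5: at line 8 remove [xfprh] add [tigqw] -> 13 lines: gubhs tzmw ygnnm bfyy wlxav djcr ywyin lavr tigqw ihp thk vdgn siqhy
Final line count: 13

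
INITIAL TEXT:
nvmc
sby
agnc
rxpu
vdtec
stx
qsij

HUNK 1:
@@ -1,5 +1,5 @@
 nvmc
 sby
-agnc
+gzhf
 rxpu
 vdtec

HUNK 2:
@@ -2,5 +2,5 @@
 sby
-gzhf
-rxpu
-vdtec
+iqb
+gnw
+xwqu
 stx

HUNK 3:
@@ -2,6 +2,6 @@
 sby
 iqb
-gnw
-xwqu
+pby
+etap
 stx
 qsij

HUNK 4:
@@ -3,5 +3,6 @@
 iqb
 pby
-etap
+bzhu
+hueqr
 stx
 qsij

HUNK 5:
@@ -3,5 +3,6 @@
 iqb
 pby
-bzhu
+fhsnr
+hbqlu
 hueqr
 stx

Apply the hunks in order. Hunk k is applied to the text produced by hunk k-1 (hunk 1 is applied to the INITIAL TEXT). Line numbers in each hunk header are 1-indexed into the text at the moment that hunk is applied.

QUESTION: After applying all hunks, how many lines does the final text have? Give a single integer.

Hunk 1: at line 1 remove [agnc] add [gzhf] -> 7 lines: nvmc sby gzhf rxpu vdtec stx qsij
Hunk 2: at line 2 remove [gzhf,rxpu,vdtec] add [iqb,gnw,xwqu] -> 7 lines: nvmc sby iqb gnw xwqu stx qsij
Hunk 3: at line 2 remove [gnw,xwqu] add [pby,etap] -> 7 lines: nvmc sby iqb pby etap stx qsij
Hunk 4: at line 3 remove [etap] add [bzhu,hueqr] -> 8 lines: nvmc sby iqb pby bzhu hueqr stx qsij
Hunk 5: at line 3 remove [bzhu] add [fhsnr,hbqlu] -> 9 lines: nvmc sby iqb pby fhsnr hbqlu hueqr stx qsij
Final line count: 9

Answer: 9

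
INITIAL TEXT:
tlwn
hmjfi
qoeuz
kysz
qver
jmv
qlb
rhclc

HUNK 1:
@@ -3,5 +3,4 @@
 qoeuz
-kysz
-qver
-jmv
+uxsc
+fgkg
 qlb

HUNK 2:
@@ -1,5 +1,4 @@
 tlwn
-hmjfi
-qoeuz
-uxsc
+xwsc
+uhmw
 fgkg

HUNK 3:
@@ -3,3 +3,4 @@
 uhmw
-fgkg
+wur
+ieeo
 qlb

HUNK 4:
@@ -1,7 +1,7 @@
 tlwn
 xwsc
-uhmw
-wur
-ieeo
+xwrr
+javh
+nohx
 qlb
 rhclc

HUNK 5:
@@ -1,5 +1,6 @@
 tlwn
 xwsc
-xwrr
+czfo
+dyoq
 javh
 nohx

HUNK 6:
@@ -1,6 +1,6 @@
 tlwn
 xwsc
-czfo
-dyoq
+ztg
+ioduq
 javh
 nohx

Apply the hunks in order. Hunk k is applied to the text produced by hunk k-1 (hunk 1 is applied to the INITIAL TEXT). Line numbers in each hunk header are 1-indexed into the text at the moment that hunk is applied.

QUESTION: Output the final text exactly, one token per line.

Answer: tlwn
xwsc
ztg
ioduq
javh
nohx
qlb
rhclc

Derivation:
Hunk 1: at line 3 remove [kysz,qver,jmv] add [uxsc,fgkg] -> 7 lines: tlwn hmjfi qoeuz uxsc fgkg qlb rhclc
Hunk 2: at line 1 remove [hmjfi,qoeuz,uxsc] add [xwsc,uhmw] -> 6 lines: tlwn xwsc uhmw fgkg qlb rhclc
Hunk 3: at line 3 remove [fgkg] add [wur,ieeo] -> 7 lines: tlwn xwsc uhmw wur ieeo qlb rhclc
Hunk 4: at line 1 remove [uhmw,wur,ieeo] add [xwrr,javh,nohx] -> 7 lines: tlwn xwsc xwrr javh nohx qlb rhclc
Hunk 5: at line 1 remove [xwrr] add [czfo,dyoq] -> 8 lines: tlwn xwsc czfo dyoq javh nohx qlb rhclc
Hunk 6: at line 1 remove [czfo,dyoq] add [ztg,ioduq] -> 8 lines: tlwn xwsc ztg ioduq javh nohx qlb rhclc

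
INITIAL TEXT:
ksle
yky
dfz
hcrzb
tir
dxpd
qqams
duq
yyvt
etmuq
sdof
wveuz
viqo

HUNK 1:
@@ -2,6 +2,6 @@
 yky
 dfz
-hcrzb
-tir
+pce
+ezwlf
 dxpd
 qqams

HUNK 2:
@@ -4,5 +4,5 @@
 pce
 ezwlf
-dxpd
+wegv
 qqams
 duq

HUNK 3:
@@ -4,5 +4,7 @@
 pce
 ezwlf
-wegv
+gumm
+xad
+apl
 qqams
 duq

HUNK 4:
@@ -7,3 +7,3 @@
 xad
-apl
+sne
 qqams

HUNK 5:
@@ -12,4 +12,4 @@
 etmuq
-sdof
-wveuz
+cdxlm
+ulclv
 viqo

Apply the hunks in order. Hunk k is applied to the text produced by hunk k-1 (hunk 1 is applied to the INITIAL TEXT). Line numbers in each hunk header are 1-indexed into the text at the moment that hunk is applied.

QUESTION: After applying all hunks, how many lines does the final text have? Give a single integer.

Answer: 15

Derivation:
Hunk 1: at line 2 remove [hcrzb,tir] add [pce,ezwlf] -> 13 lines: ksle yky dfz pce ezwlf dxpd qqams duq yyvt etmuq sdof wveuz viqo
Hunk 2: at line 4 remove [dxpd] add [wegv] -> 13 lines: ksle yky dfz pce ezwlf wegv qqams duq yyvt etmuq sdof wveuz viqo
Hunk 3: at line 4 remove [wegv] add [gumm,xad,apl] -> 15 lines: ksle yky dfz pce ezwlf gumm xad apl qqams duq yyvt etmuq sdof wveuz viqo
Hunk 4: at line 7 remove [apl] add [sne] -> 15 lines: ksle yky dfz pce ezwlf gumm xad sne qqams duq yyvt etmuq sdof wveuz viqo
Hunk 5: at line 12 remove [sdof,wveuz] add [cdxlm,ulclv] -> 15 lines: ksle yky dfz pce ezwlf gumm xad sne qqams duq yyvt etmuq cdxlm ulclv viqo
Final line count: 15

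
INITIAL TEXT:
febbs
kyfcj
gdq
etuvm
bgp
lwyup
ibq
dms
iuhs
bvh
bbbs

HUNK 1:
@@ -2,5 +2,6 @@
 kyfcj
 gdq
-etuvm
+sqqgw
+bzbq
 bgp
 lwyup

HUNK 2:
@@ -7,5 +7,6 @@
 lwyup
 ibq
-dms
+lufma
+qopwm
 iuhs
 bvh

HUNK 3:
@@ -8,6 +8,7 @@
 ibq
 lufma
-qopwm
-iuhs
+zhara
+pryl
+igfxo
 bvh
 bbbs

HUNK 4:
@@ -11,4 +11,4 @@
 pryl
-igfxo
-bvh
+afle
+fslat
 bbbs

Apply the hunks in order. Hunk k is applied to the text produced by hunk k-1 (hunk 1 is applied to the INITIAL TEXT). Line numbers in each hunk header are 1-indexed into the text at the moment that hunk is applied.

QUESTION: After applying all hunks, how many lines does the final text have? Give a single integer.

Answer: 14

Derivation:
Hunk 1: at line 2 remove [etuvm] add [sqqgw,bzbq] -> 12 lines: febbs kyfcj gdq sqqgw bzbq bgp lwyup ibq dms iuhs bvh bbbs
Hunk 2: at line 7 remove [dms] add [lufma,qopwm] -> 13 lines: febbs kyfcj gdq sqqgw bzbq bgp lwyup ibq lufma qopwm iuhs bvh bbbs
Hunk 3: at line 8 remove [qopwm,iuhs] add [zhara,pryl,igfxo] -> 14 lines: febbs kyfcj gdq sqqgw bzbq bgp lwyup ibq lufma zhara pryl igfxo bvh bbbs
Hunk 4: at line 11 remove [igfxo,bvh] add [afle,fslat] -> 14 lines: febbs kyfcj gdq sqqgw bzbq bgp lwyup ibq lufma zhara pryl afle fslat bbbs
Final line count: 14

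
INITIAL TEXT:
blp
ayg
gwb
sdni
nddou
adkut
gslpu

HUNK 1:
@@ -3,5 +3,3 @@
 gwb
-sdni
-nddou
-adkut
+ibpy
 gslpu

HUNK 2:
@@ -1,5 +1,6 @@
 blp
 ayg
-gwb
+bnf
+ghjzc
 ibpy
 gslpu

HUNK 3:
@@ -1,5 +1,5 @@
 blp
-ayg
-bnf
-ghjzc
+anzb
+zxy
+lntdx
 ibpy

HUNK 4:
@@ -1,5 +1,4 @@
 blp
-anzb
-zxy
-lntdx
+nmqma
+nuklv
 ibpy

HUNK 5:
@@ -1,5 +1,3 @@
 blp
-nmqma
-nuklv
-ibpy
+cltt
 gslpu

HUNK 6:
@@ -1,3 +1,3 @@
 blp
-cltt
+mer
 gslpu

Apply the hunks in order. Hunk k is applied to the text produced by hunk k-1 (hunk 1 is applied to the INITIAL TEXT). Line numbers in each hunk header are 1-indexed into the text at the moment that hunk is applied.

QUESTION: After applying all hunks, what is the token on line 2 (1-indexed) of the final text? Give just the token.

Answer: mer

Derivation:
Hunk 1: at line 3 remove [sdni,nddou,adkut] add [ibpy] -> 5 lines: blp ayg gwb ibpy gslpu
Hunk 2: at line 1 remove [gwb] add [bnf,ghjzc] -> 6 lines: blp ayg bnf ghjzc ibpy gslpu
Hunk 3: at line 1 remove [ayg,bnf,ghjzc] add [anzb,zxy,lntdx] -> 6 lines: blp anzb zxy lntdx ibpy gslpu
Hunk 4: at line 1 remove [anzb,zxy,lntdx] add [nmqma,nuklv] -> 5 lines: blp nmqma nuklv ibpy gslpu
Hunk 5: at line 1 remove [nmqma,nuklv,ibpy] add [cltt] -> 3 lines: blp cltt gslpu
Hunk 6: at line 1 remove [cltt] add [mer] -> 3 lines: blp mer gslpu
Final line 2: mer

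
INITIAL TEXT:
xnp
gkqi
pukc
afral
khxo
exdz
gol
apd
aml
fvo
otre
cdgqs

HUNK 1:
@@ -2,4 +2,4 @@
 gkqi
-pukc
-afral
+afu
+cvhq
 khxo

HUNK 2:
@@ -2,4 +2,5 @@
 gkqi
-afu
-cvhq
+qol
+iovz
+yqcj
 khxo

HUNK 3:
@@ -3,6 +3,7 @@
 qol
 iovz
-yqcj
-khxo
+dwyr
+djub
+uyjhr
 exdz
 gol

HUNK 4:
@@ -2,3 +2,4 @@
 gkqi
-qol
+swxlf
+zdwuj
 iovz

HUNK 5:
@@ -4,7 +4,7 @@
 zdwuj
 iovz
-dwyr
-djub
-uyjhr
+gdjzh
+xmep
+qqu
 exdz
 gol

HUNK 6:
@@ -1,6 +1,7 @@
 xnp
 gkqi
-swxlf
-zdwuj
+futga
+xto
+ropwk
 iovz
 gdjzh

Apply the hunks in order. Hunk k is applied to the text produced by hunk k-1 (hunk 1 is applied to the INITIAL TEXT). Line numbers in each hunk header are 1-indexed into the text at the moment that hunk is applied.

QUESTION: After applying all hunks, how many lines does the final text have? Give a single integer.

Answer: 16

Derivation:
Hunk 1: at line 2 remove [pukc,afral] add [afu,cvhq] -> 12 lines: xnp gkqi afu cvhq khxo exdz gol apd aml fvo otre cdgqs
Hunk 2: at line 2 remove [afu,cvhq] add [qol,iovz,yqcj] -> 13 lines: xnp gkqi qol iovz yqcj khxo exdz gol apd aml fvo otre cdgqs
Hunk 3: at line 3 remove [yqcj,khxo] add [dwyr,djub,uyjhr] -> 14 lines: xnp gkqi qol iovz dwyr djub uyjhr exdz gol apd aml fvo otre cdgqs
Hunk 4: at line 2 remove [qol] add [swxlf,zdwuj] -> 15 lines: xnp gkqi swxlf zdwuj iovz dwyr djub uyjhr exdz gol apd aml fvo otre cdgqs
Hunk 5: at line 4 remove [dwyr,djub,uyjhr] add [gdjzh,xmep,qqu] -> 15 lines: xnp gkqi swxlf zdwuj iovz gdjzh xmep qqu exdz gol apd aml fvo otre cdgqs
Hunk 6: at line 1 remove [swxlf,zdwuj] add [futga,xto,ropwk] -> 16 lines: xnp gkqi futga xto ropwk iovz gdjzh xmep qqu exdz gol apd aml fvo otre cdgqs
Final line count: 16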